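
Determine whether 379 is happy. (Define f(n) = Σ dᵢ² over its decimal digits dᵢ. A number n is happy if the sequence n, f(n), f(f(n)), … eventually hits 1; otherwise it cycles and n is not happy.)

happy

379 → 139
139 → 91
91 → 82
82 → 68
68 → 100
100 → 1  — reached 1.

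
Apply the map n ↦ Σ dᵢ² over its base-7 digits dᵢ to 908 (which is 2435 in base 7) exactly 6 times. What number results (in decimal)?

10

908 = (2,4,3,5)_7 → 2² + 4² + 3² + 5² = 4 + 16 + 9 + 25 = 54
54 = (1,0,5)_7 → 1² + 0² + 5² = 1 + 0 + 25 = 26
26 = (3,5)_7 → 3² + 5² = 9 + 25 = 34
34 = (4,6)_7 → 4² + 6² = 16 + 36 = 52
52 = (1,0,3)_7 → 1² + 0² + 3² = 1 + 0 + 9 = 10
10 = (1,3)_7 → 1² + 3² = 1 + 9 = 10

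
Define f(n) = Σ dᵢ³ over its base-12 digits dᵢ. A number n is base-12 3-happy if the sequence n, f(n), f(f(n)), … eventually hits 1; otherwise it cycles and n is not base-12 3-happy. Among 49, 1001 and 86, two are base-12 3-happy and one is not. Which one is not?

49: 49 → 65 → 250 → 1513 → 1217 → 762 → 368 → 736 → 190 → 1028 → 856 → 1520 → 1728 → 1  — reaches 1 (base-12 3-happy)
1001: 1001 → 1672 → 1738 → 1001  — repeats 1001 (not base-12 3-happy)
86: 86 → 351 → 160 → 66 → 341 → 197 → 190 → 1028 → 856 → 1520 → 1728 → 1  — reaches 1 (base-12 3-happy)

1001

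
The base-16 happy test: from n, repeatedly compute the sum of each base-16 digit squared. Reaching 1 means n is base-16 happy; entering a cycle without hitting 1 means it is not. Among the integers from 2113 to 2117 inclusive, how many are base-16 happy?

2113: 2113 → 81 → 26 → 101 → 61 → 178 → 125 → 218 → 269 → 170 → 200 → 208 → 169 → 181 → 146 → 85 → 50 → 13 → 169  — not base-16 happy
2114: 2114 → 84 → 41 → 85 → 50 → 13 → 169 → 181 → 146 → 85  — not base-16 happy
2115: 2115 → 89 → 106 → 136 → 128 → 64 → 16 → 1  — base-16 happy
2116: 2116 → 96 → 36 → 20 → 17 → 2 → 4 → 16 → 1  — base-16 happy
2117: 2117 → 105 → 117 → 74 → 116 → 65 → 17 → 2 → 4 → 16 → 1  — base-16 happy
base-16 happy: 2115, 2116, 2117

3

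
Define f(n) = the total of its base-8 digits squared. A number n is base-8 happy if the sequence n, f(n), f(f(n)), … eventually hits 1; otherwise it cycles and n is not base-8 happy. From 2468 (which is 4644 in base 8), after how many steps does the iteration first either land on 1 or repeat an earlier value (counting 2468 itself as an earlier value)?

2468 = (4,6,4,4)_8 → 4² + 6² + 4² + 4² = 16 + 36 + 16 + 16 = 84
84 = (1,2,4)_8 → 1² + 2² + 4² = 1 + 4 + 16 = 21
21 = (2,5)_8 → 2² + 5² = 4 + 25 = 29
29 = (3,5)_8 → 3² + 5² = 9 + 25 = 34
34 = (4,2)_8 → 4² + 2² = 16 + 4 = 20
20 = (2,4)_8 → 2² + 4² = 4 + 16 = 20  — 20 repeats.
That took 6 steps.

6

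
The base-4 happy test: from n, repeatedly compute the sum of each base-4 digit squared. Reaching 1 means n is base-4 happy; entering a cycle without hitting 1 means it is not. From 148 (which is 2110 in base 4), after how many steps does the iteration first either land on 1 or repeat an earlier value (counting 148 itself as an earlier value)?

5

148 = (2,1,1,0)_4 → 2² + 1² + 1² + 0² = 4 + 1 + 1 + 0 = 6
6 = (1,2)_4 → 1² + 2² = 1 + 4 = 5
5 = (1,1)_4 → 1² + 1² = 1 + 1 = 2
2 = (2)_4 → 2² = 4
4 = (1,0)_4 → 1² + 0² = 1 + 0 = 1  — reached 1.
That took 5 steps.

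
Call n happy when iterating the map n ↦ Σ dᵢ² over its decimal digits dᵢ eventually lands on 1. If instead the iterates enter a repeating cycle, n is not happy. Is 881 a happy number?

881 → 8² + 8² + 1² = 64 + 64 + 1 = 129
129 → 1² + 2² + 9² = 1 + 4 + 81 = 86
86 → 8² + 6² = 64 + 36 = 100
100 → 1² + 0² + 0² = 1 + 0 + 0 = 1  — reached 1.

happy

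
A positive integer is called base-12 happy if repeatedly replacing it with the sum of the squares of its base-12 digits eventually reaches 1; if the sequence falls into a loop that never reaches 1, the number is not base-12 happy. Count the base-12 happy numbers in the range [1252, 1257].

1

1252: 1252 → 144 → 1  — base-12 happy
1253: 1253 → 153 → 82 → 136 → 137 → 146 → 5 → 25 → 5  — not base-12 happy
1254: 1254 → 164 → 66 → 61 → 26 → 8 → 64 → 41 → 34 → 104 → 128 → 164  — not base-12 happy
1255: 1255 → 177 → 86 → 53 → 41 → 34 → 104 → 128 → 164 → 66 → 61 → 26 → 8 → 64 → 41  — not base-12 happy
1256: 1256 → 192 → 17 → 26 → 8 → 64 → 41 → 34 → 104 → 128 → 164 → 66 → 61 → 26  — not base-12 happy
1257: 1257 → 209 → 51 → 25 → 5 → 25  — not base-12 happy
base-12 happy: 1252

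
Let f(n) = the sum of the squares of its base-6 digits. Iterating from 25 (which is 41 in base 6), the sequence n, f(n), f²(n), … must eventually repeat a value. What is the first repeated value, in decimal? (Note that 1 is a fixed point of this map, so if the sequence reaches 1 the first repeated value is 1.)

25 = (4,1)_6 → 4² + 1² = 17
17 = (2,5)_6 → 2² + 5² = 29
29 = (4,5)_6 → 4² + 5² = 41
41 = (1,0,5)_6 → 1² + 0² + 5² = 26
26 = (4,2)_6 → 4² + 2² = 20
20 = (3,2)_6 → 3² + 2² = 13
13 = (2,1)_6 → 2² + 1² = 5
5 = (5)_6 → 5² = 25  — 25 already appeared earlier.

25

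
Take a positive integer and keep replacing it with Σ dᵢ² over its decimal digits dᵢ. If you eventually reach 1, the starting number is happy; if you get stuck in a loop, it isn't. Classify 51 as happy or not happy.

not happy

51 → 5² + 1² = 26
26 → 2² + 6² = 40
40 → 4² + 0² = 16
16 → 1² + 6² = 37
37 → 3² + 7² = 58
58 → 5² + 8² = 89
89 → 8² + 9² = 145
145 → 1² + 4² + 5² = 42
42 → 4² + 2² = 20
20 → 2² + 0² = 4
4 → 4² = 16  — 16 already seen; the sequence cycles without reaching 1.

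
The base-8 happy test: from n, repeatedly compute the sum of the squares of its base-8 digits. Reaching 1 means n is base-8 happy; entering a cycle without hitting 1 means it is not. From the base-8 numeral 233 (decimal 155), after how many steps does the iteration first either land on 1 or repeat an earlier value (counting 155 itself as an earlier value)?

155 = (2,3,3)_8 → 2² + 3² + 3² = 4 + 9 + 9 = 22
22 = (2,6)_8 → 2² + 6² = 4 + 36 = 40
40 = (5,0)_8 → 5² + 0² = 25 + 0 = 25
25 = (3,1)_8 → 3² + 1² = 9 + 1 = 10
10 = (1,2)_8 → 1² + 2² = 1 + 4 = 5
5 = (5)_8 → 5² = 25  — 25 repeats.
That took 6 steps.

6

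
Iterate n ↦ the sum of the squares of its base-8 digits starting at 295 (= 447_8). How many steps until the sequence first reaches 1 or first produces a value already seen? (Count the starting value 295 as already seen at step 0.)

7

295 = (4,4,7)_8 → 4² + 4² + 7² = 81
81 = (1,2,1)_8 → 1² + 2² + 1² = 6
6 = (6)_8 → 6² = 36
36 = (4,4)_8 → 4² + 4² = 32
32 = (4,0)_8 → 4² + 0² = 16
16 = (2,0)_8 → 2² + 0² = 4
4 = (4)_8 → 4² = 16  — 16 repeats.
That took 7 steps.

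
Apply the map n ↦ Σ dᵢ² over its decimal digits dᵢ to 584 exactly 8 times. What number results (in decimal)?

584 → 5² + 8² + 4² = 105
105 → 1² + 0² + 5² = 26
26 → 2² + 6² = 40
40 → 4² + 0² = 16
16 → 1² + 6² = 37
37 → 3² + 7² = 58
58 → 5² + 8² = 89
89 → 8² + 9² = 145

145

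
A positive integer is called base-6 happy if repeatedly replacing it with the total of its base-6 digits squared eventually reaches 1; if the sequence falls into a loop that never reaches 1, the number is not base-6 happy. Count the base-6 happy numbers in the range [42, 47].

1

42: 42 → 2 → 4 → 16 → 20 → 13 → 5 → 25 → 17 → 29 → 41 → 26 → 20  — not base-6 happy
43: 43 → 3 → 9 → 10 → 17 → 29 → 41 → 26 → 20 → 13 → 5 → 25 → 17  — not base-6 happy
44: 44 → 6 → 1  — base-6 happy
45: 45 → 11 → 26 → 20 → 13 → 5 → 25 → 17 → 29 → 41 → 26  — not base-6 happy
46: 46 → 18 → 9 → 10 → 17 → 29 → 41 → 26 → 20 → 13 → 5 → 25 → 17  — not base-6 happy
47: 47 → 27 → 25 → 17 → 29 → 41 → 26 → 20 → 13 → 5 → 25  — not base-6 happy
base-6 happy: 44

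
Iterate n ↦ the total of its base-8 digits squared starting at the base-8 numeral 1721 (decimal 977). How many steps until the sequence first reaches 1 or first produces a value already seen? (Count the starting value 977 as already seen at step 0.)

10

977 = (1,7,2,1)_8 → 1² + 7² + 2² + 1² = 55
55 = (6,7)_8 → 6² + 7² = 85
85 = (1,2,5)_8 → 1² + 2² + 5² = 30
30 = (3,6)_8 → 3² + 6² = 45
45 = (5,5)_8 → 5² + 5² = 50
50 = (6,2)_8 → 6² + 2² = 40
40 = (5,0)_8 → 5² + 0² = 25
25 = (3,1)_8 → 3² + 1² = 10
10 = (1,2)_8 → 1² + 2² = 5
5 = (5)_8 → 5² = 25  — 25 repeats.
That took 10 steps.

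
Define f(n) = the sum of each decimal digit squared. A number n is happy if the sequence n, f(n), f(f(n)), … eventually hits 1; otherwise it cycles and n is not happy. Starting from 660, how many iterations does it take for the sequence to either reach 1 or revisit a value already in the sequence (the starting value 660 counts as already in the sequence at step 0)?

660 → 6² + 6² + 0² = 72
72 → 7² + 2² = 53
53 → 5² + 3² = 34
34 → 3² + 4² = 25
25 → 2² + 5² = 29
29 → 2² + 9² = 85
85 → 8² + 5² = 89
89 → 8² + 9² = 145
145 → 1² + 4² + 5² = 42
42 → 4² + 2² = 20
20 → 2² + 0² = 4
4 → 4² = 16
16 → 1² + 6² = 37
37 → 3² + 7² = 58
58 → 5² + 8² = 89  — 89 repeats.
That took 15 steps.

15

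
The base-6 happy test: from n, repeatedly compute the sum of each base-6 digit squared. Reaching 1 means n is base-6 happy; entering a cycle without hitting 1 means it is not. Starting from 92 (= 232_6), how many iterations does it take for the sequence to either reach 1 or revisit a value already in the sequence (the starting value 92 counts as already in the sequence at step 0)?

9

92 = (2,3,2)_6 → 2² + 3² + 2² = 17
17 = (2,5)_6 → 2² + 5² = 29
29 = (4,5)_6 → 4² + 5² = 41
41 = (1,0,5)_6 → 1² + 0² + 5² = 26
26 = (4,2)_6 → 4² + 2² = 20
20 = (3,2)_6 → 3² + 2² = 13
13 = (2,1)_6 → 2² + 1² = 5
5 = (5)_6 → 5² = 25
25 = (4,1)_6 → 4² + 1² = 17  — 17 repeats.
That took 9 steps.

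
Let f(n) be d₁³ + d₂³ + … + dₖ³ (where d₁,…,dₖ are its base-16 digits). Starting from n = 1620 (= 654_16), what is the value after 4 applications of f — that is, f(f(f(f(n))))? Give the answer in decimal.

6120

1620 = (6,5,4)_16 → 6³ + 5³ + 4³ = 405
405 = (1,9,5)_16 → 1³ + 9³ + 5³ = 855
855 = (3,5,7)_16 → 3³ + 5³ + 7³ = 495
495 = (1,14,15)_16 → 1³ + 14³ + 15³ = 6120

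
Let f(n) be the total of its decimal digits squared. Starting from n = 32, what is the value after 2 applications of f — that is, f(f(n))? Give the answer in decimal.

32 → 3² + 2² = 13
13 → 1² + 3² = 10

10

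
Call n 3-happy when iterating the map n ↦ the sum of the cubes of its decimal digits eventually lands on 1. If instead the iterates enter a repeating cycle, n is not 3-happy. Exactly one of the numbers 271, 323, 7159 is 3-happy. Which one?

271: 271 → 352 → 160 → 217 → 352  — repeats 352 (not 3-happy)
323: 323 → 62 → 224 → 80 → 512 → 134 → 92 → 737 → 713 → 371 → 371  — repeats 371 (not 3-happy)
7159: 7159 → 1198 → 1243 → 100 → 1  — reaches 1 (3-happy)

7159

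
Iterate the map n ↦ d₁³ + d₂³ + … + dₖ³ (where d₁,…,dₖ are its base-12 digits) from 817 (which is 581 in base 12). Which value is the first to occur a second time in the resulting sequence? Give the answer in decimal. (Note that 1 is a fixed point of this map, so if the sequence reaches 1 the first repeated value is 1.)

817 = (5,8,1)_12 → 5³ + 8³ + 1³ = 125 + 512 + 1 = 638
638 = (4,5,2)_12 → 4³ + 5³ + 2³ = 64 + 125 + 8 = 197
197 = (1,4,5)_12 → 1³ + 4³ + 5³ = 1 + 64 + 125 = 190
190 = (1,3,10)_12 → 1³ + 3³ + 10³ = 1 + 27 + 1000 = 1028
1028 = (7,1,8)_12 → 7³ + 1³ + 8³ = 343 + 1 + 512 = 856
856 = (5,11,4)_12 → 5³ + 11³ + 4³ = 125 + 1331 + 64 = 1520
1520 = (10,6,8)_12 → 10³ + 6³ + 8³ = 1000 + 216 + 512 = 1728
1728 = (1,0,0,0)_12 → 1³ + 0³ + 0³ + 0³ = 1 + 0 + 0 + 0 = 1  — reached the fixed point 1.
1 → 1, so 1 is the first repeated value.

1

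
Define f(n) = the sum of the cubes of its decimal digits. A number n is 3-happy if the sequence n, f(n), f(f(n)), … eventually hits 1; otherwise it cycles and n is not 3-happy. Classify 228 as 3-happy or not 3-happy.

228 → 2³ + 2³ + 8³ = 8 + 8 + 512 = 528
528 → 5³ + 2³ + 8³ = 125 + 8 + 512 = 645
645 → 6³ + 4³ + 5³ = 216 + 64 + 125 = 405
405 → 4³ + 0³ + 5³ = 64 + 0 + 125 = 189
189 → 1³ + 8³ + 9³ = 1 + 512 + 729 = 1242
1242 → 1³ + 2³ + 4³ + 2³ = 1 + 8 + 64 + 8 = 81
81 → 8³ + 1³ = 512 + 1 = 513
513 → 5³ + 1³ + 3³ = 125 + 1 + 27 = 153
153 → 1³ + 5³ + 3³ = 1 + 125 + 27 = 153  — 153 already seen; the sequence cycles without reaching 1.

not 3-happy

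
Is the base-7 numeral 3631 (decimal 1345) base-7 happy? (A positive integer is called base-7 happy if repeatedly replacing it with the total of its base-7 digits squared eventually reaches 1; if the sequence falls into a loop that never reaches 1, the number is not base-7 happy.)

not base-7 happy

1345 = (3,6,3,1)_7 → 55
55 = (1,0,6)_7 → 37
37 = (5,2)_7 → 29
29 = (4,1)_7 → 17
17 = (2,3)_7 → 13
13 = (1,6)_7 → 37  — 37 already seen; the sequence cycles without reaching 1.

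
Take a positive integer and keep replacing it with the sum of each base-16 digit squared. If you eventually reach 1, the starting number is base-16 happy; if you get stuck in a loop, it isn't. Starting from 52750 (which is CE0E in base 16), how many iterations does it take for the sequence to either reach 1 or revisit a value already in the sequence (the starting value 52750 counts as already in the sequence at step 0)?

52750 = (12,14,0,14)_16 → 12² + 14² + 0² + 14² = 144 + 196 + 0 + 196 = 536
536 = (2,1,8)_16 → 2² + 1² + 8² = 4 + 1 + 64 = 69
69 = (4,5)_16 → 4² + 5² = 16 + 25 = 41
41 = (2,9)_16 → 2² + 9² = 4 + 81 = 85
85 = (5,5)_16 → 5² + 5² = 25 + 25 = 50
50 = (3,2)_16 → 3² + 2² = 9 + 4 = 13
13 = (13)_16 → 13² = 169
169 = (10,9)_16 → 10² + 9² = 100 + 81 = 181
181 = (11,5)_16 → 11² + 5² = 121 + 25 = 146
146 = (9,2)_16 → 9² + 2² = 81 + 4 = 85  — 85 repeats.
That took 10 steps.

10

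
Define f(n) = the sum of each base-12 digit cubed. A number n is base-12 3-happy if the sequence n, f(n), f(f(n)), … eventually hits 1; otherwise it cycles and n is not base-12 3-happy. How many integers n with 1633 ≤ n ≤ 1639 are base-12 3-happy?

5

1633: 1633 → 1396 → 1305 → 1458 → 1217 → 762 → 368 → 736 → 190 → 1028 → 856 → 1520 → 1728 → 1  — base-12 3-happy
1634: 1634 → 1403 → 2572 → 1190 → 547 → 1099 → 1029 → 1073 → 593 → 190 → 1028 → 856 → 1520 → 1728 → 1  — base-12 3-happy
1635: 1635 → 1422 → 1945 → 219 → 244 → 577 → 65 → 250 → 1513 → 1217 → 762 → 368 → 736 → 190 → 1028 → 856 → 1520 → 1728 → 1  — base-12 3-happy
1636: 1636 → 1459 → 1344 → 793 → 342 → 288 → 8 → 512 → 755 → 1464 → 1008 → 343 → 415 → 1351 → 1136 → 1855 → 1344  — not base-12 3-happy
1637: 1637 → 1520 → 1728 → 1  — base-12 3-happy
1638: 1638 → 1611 → 1366 → 1854 → 1217 → 762 → 368 → 736 → 190 → 1028 → 856 → 1520 → 1728 → 1  — base-12 3-happy
1639: 1639 → 1738 → 1001 → 1672 → 1738  — not base-12 3-happy
base-12 3-happy: 1633, 1634, 1635, 1637, 1638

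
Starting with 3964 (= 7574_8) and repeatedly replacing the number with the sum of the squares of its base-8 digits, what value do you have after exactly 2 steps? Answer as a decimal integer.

3964 = (7,5,7,4)_8 → 7² + 5² + 7² + 4² = 49 + 25 + 49 + 16 = 139
139 = (2,1,3)_8 → 2² + 1² + 3² = 4 + 1 + 9 = 14

14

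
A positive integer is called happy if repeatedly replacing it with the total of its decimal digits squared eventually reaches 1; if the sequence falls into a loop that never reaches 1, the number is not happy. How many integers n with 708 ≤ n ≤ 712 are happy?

708: 708 → 113 → 11 → 2 → 4 → 16 → 37 → 58 → 89 → 145 → 42 → 20 → 4  — not happy
709: 709 → 130 → 10 → 1  — happy
710: 710 → 50 → 25 → 29 → 85 → 89 → 145 → 42 → 20 → 4 → 16 → 37 → 58 → 89  — not happy
711: 711 → 51 → 26 → 40 → 16 → 37 → 58 → 89 → 145 → 42 → 20 → 4 → 16  — not happy
712: 712 → 54 → 41 → 17 → 50 → 25 → 29 → 85 → 89 → 145 → 42 → 20 → 4 → 16 → 37 → 58 → 89  — not happy
happy: 709

1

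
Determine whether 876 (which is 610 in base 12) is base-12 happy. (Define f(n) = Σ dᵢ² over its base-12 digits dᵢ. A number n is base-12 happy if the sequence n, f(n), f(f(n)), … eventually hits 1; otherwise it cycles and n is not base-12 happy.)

not base-12 happy

876 = (6,1,0)_12 → 37
37 = (3,1)_12 → 10
10 = (10)_12 → 100
100 = (8,4)_12 → 80
80 = (6,8)_12 → 100  — 100 already seen; the sequence cycles without reaching 1.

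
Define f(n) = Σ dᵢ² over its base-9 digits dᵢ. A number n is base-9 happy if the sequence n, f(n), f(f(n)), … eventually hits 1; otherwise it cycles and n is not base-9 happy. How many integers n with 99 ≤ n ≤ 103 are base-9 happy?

1

99: 99 → 5 → 25 → 53 → 89 → 65 → 53  (repeats 53)
100: 100 → 6 → 36 → 16 → 50 → 50  (repeats 50)
101: 101 → 9 → 1  (reaches 1)
102: 102 → 14 → 26 → 68 → 74 → 68  (repeats 68)
103: 103 → 21 → 13 → 17 → 65 → 53 → 89 → 65  (repeats 65)
base-9 happy: 101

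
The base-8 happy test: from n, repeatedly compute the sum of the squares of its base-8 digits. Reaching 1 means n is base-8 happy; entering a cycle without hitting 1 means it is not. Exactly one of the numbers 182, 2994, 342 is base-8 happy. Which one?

182

182: 182 → 76 → 18 → 8 → 1  — reaches 1 (base-8 happy)
2994: 2994 → 101 → 42 → 29 → 34 → 20 → 20  — repeats 20 (not base-8 happy)
342: 342 → 65 → 2 → 4 → 16 → 4  — repeats 4 (not base-8 happy)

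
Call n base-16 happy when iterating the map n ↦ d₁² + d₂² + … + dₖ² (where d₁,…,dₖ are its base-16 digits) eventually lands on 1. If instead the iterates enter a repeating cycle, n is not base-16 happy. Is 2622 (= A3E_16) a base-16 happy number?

base-16 happy

2622 = (10,3,14)_16 → 10² + 3² + 14² = 100 + 9 + 196 = 305
305 = (1,3,1)_16 → 1² + 3² + 1² = 1 + 9 + 1 = 11
11 = (11)_16 → 11² = 121
121 = (7,9)_16 → 7² + 9² = 49 + 81 = 130
130 = (8,2)_16 → 8² + 2² = 64 + 4 = 68
68 = (4,4)_16 → 4² + 4² = 16 + 16 = 32
32 = (2,0)_16 → 2² + 0² = 4 + 0 = 4
4 = (4)_16 → 4² = 16
16 = (1,0)_16 → 1² + 0² = 1 + 0 = 1  — reached 1.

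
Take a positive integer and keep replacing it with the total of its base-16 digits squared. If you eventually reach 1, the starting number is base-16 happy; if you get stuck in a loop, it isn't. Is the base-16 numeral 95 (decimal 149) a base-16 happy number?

base-16 happy

149 = (9,5)_16 → 106
106 = (6,10)_16 → 136
136 = (8,8)_16 → 128
128 = (8,0)_16 → 64
64 = (4,0)_16 → 16
16 = (1,0)_16 → 1  — reached 1.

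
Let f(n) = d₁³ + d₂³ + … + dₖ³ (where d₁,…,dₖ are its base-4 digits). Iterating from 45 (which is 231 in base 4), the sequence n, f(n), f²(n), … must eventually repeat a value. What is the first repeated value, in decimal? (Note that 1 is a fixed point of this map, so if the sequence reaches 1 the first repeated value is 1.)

9

45 = (2,3,1)_4 → 2³ + 3³ + 1³ = 36
36 = (2,1,0)_4 → 2³ + 1³ + 0³ = 9
9 = (2,1)_4 → 2³ + 1³ = 9  — 9 already appeared earlier.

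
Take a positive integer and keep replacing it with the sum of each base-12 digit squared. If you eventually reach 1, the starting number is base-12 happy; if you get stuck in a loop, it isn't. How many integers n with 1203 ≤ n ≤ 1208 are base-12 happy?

1203: 1203 → 89 → 74 → 40 → 25 → 5 → 25  (repeats 25)
1204: 1204 → 96 → 64 → 41 → 34 → 104 → 128 → 164 → 66 → 61 → 26 → 8 → 64  (repeats 64)
1205: 1205 → 105 → 145 → 2 → 4 → 16 → 17 → 26 → 8 → 64 → 41 → 34 → 104 → 128 → 164 → 66 → 61 → 26  (repeats 26)
1206: 1206 → 116 → 145 → 2 → 4 → 16 → 17 → 26 → 8 → 64 → 41 → 34 → 104 → 128 → 164 → 66 → 61 → 26  (repeats 26)
1207: 1207 → 129 → 181 → 11 → 121 → 101 → 89 → 74 → 40 → 25 → 5 → 25  (repeats 25)
1208: 1208 → 144 → 1  (reaches 1)
base-12 happy: 1208

1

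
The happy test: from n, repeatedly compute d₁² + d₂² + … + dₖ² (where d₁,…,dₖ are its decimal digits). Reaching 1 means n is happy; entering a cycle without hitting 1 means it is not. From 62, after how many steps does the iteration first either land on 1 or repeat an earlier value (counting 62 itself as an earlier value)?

10

62 → 6² + 2² = 40
40 → 4² + 0² = 16
16 → 1² + 6² = 37
37 → 3² + 7² = 58
58 → 5² + 8² = 89
89 → 8² + 9² = 145
145 → 1² + 4² + 5² = 42
42 → 4² + 2² = 20
20 → 2² + 0² = 4
4 → 4² = 16  — 16 repeats.
That took 10 steps.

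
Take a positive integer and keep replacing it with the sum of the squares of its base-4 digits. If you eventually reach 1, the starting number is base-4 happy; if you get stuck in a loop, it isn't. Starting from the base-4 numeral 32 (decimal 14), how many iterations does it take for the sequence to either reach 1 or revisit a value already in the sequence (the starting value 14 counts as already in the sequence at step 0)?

14 = (3,2)_4 → 13
13 = (3,1)_4 → 10
10 = (2,2)_4 → 8
8 = (2,0)_4 → 4
4 = (1,0)_4 → 1  — reached 1.
That took 5 steps.

5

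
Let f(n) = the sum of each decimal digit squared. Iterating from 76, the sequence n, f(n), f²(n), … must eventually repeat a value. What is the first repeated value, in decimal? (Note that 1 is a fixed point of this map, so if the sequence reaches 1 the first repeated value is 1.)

89

76 → 7² + 6² = 49 + 36 = 85
85 → 8² + 5² = 64 + 25 = 89
89 → 8² + 9² = 64 + 81 = 145
145 → 1² + 4² + 5² = 1 + 16 + 25 = 42
42 → 4² + 2² = 16 + 4 = 20
20 → 2² + 0² = 4 + 0 = 4
4 → 4² = 16
16 → 1² + 6² = 1 + 36 = 37
37 → 3² + 7² = 9 + 49 = 58
58 → 5² + 8² = 25 + 64 = 89  — 89 already appeared earlier.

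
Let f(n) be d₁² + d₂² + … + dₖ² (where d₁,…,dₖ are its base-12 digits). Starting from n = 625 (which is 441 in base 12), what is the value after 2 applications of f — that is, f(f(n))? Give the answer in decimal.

625 = (4,4,1)_12 → 33
33 = (2,9)_12 → 85

85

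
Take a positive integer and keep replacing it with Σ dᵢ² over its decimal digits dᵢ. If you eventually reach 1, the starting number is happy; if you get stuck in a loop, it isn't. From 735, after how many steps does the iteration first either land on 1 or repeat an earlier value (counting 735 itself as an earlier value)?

11

735 → 7² + 3² + 5² = 49 + 9 + 25 = 83
83 → 8² + 3² = 64 + 9 = 73
73 → 7² + 3² = 49 + 9 = 58
58 → 5² + 8² = 25 + 64 = 89
89 → 8² + 9² = 64 + 81 = 145
145 → 1² + 4² + 5² = 1 + 16 + 25 = 42
42 → 4² + 2² = 16 + 4 = 20
20 → 2² + 0² = 4 + 0 = 4
4 → 4² = 16
16 → 1² + 6² = 1 + 36 = 37
37 → 3² + 7² = 9 + 49 = 58  — 58 repeats.
That took 11 steps.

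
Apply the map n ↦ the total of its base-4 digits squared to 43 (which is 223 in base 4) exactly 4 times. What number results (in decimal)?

43 = (2,2,3)_4 → 2² + 2² + 3² = 17
17 = (1,0,1)_4 → 1² + 0² + 1² = 2
2 = (2)_4 → 2² = 4
4 = (1,0)_4 → 1² + 0² = 1

1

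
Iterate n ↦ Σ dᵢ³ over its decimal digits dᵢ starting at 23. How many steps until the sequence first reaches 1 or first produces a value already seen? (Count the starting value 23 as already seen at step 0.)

23 → 2³ + 3³ = 35
35 → 3³ + 5³ = 152
152 → 1³ + 5³ + 2³ = 134
134 → 1³ + 3³ + 4³ = 92
92 → 9³ + 2³ = 737
737 → 7³ + 3³ + 7³ = 713
713 → 7³ + 1³ + 3³ = 371
371 → 3³ + 7³ + 1³ = 371  — 371 repeats.
That took 8 steps.

8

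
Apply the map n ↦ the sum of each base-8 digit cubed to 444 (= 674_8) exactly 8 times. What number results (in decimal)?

444 = (6,7,4)_8 → 623
623 = (1,1,5,7)_8 → 470
470 = (7,2,6)_8 → 567
567 = (1,0,6,7)_8 → 560
560 = (1,0,6,0)_8 → 217
217 = (3,3,1)_8 → 55
55 = (6,7)_8 → 559
559 = (1,0,5,7)_8 → 469

469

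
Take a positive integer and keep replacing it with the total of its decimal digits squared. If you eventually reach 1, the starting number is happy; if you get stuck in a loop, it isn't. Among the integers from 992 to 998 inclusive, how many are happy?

1

992: 992 → 166 → 73 → 58 → 89 → 145 → 42 → 20 → 4 → 16 → 37 → 58  — not happy
993: 993 → 171 → 51 → 26 → 40 → 16 → 37 → 58 → 89 → 145 → 42 → 20 → 4 → 16  — not happy
994: 994 → 178 → 114 → 18 → 65 → 61 → 37 → 58 → 89 → 145 → 42 → 20 → 4 → 16 → 37  — not happy
995: 995 → 187 → 114 → 18 → 65 → 61 → 37 → 58 → 89 → 145 → 42 → 20 → 4 → 16 → 37  — not happy
996: 996 → 198 → 146 → 53 → 34 → 25 → 29 → 85 → 89 → 145 → 42 → 20 → 4 → 16 → 37 → 58 → 89  — not happy
997: 997 → 211 → 6 → 36 → 45 → 41 → 17 → 50 → 25 → 29 → 85 → 89 → 145 → 42 → 20 → 4 → 16 → 37 → 58 → 89  — not happy
998: 998 → 226 → 44 → 32 → 13 → 10 → 1  — happy
happy: 998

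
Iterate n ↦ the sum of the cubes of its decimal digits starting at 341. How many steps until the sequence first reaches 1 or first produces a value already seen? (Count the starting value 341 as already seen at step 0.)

341 → 3³ + 4³ + 1³ = 92
92 → 9³ + 2³ = 737
737 → 7³ + 3³ + 7³ = 713
713 → 7³ + 1³ + 3³ = 371
371 → 3³ + 7³ + 1³ = 371  — 371 repeats.
That took 5 steps.

5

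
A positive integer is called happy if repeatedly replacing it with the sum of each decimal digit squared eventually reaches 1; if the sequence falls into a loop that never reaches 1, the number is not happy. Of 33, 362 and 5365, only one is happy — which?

362

33: 33 → 18 → 65 → 61 → 37 → 58 → 89 → 145 → 42 → 20 → 4 → 16 → 37  — repeats 37 (not happy)
362: 362 → 49 → 97 → 130 → 10 → 1  — reaches 1 (happy)
5365: 5365 → 95 → 106 → 37 → 58 → 89 → 145 → 42 → 20 → 4 → 16 → 37  — repeats 37 (not happy)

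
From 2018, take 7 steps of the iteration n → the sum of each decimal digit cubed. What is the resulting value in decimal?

2018 → 2³ + 0³ + 1³ + 8³ = 521
521 → 5³ + 2³ + 1³ = 134
134 → 1³ + 3³ + 4³ = 92
92 → 9³ + 2³ = 737
737 → 7³ + 3³ + 7³ = 713
713 → 7³ + 1³ + 3³ = 371
371 → 3³ + 7³ + 1³ = 371

371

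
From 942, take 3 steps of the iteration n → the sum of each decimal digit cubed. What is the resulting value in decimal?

942 → 9³ + 4³ + 2³ = 801
801 → 8³ + 0³ + 1³ = 513
513 → 5³ + 1³ + 3³ = 153

153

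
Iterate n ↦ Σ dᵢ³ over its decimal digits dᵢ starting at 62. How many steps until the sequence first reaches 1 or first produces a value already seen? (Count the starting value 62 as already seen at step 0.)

9

62 → 6³ + 2³ = 216 + 8 = 224
224 → 2³ + 2³ + 4³ = 8 + 8 + 64 = 80
80 → 8³ + 0³ = 512 + 0 = 512
512 → 5³ + 1³ + 2³ = 125 + 1 + 8 = 134
134 → 1³ + 3³ + 4³ = 1 + 27 + 64 = 92
92 → 9³ + 2³ = 729 + 8 = 737
737 → 7³ + 3³ + 7³ = 343 + 27 + 343 = 713
713 → 7³ + 1³ + 3³ = 343 + 1 + 27 = 371
371 → 3³ + 7³ + 1³ = 27 + 343 + 1 = 371  — 371 repeats.
That took 9 steps.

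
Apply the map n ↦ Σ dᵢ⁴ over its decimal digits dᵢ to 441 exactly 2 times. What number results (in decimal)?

707

441 → 4⁴ + 4⁴ + 1⁴ = 513
513 → 5⁴ + 1⁴ + 3⁴ = 707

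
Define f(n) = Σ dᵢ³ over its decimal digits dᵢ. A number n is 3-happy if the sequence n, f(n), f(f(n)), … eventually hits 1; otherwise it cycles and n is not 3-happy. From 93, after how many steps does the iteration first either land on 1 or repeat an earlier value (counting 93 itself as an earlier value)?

93 → 756
756 → 684
684 → 792
792 → 1080
1080 → 513
513 → 153
153 → 153  — 153 repeats.
That took 7 steps.

7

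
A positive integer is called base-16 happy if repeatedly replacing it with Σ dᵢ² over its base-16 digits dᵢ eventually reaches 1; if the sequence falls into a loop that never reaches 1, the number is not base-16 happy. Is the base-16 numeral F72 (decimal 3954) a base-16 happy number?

base-16 happy

3954 = (15,7,2)_16 → 15² + 7² + 2² = 225 + 49 + 4 = 278
278 = (1,1,6)_16 → 1² + 1² + 6² = 1 + 1 + 36 = 38
38 = (2,6)_16 → 2² + 6² = 4 + 36 = 40
40 = (2,8)_16 → 2² + 8² = 4 + 64 = 68
68 = (4,4)_16 → 4² + 4² = 16 + 16 = 32
32 = (2,0)_16 → 2² + 0² = 4 + 0 = 4
4 = (4)_16 → 4² = 16
16 = (1,0)_16 → 1² + 0² = 1 + 0 = 1  — reached 1.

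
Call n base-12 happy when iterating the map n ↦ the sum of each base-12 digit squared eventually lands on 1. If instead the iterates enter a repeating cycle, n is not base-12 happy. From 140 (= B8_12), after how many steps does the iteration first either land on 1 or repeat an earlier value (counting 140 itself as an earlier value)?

4

140 = (11,8)_12 → 185
185 = (1,3,5)_12 → 35
35 = (2,11)_12 → 125
125 = (10,5)_12 → 125  — 125 repeats.
That took 4 steps.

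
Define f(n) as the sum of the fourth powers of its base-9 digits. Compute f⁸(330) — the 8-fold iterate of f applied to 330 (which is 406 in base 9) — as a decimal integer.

8194

330 = (4,0,6)_9 → 1552
1552 = (2,1,1,4)_9 → 274
274 = (3,3,4)_9 → 418
418 = (5,1,4)_9 → 882
882 = (1,1,8,0)_9 → 4098
4098 = (5,5,5,3)_9 → 1956
1956 = (2,6,1,3)_9 → 1394
1394 = (1,8,1,8)_9 → 8194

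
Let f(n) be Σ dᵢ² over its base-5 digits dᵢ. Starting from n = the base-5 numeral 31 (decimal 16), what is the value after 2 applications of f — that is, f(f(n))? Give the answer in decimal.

16 = (3,1)_5 → 3² + 1² = 10
10 = (2,0)_5 → 2² + 0² = 4

4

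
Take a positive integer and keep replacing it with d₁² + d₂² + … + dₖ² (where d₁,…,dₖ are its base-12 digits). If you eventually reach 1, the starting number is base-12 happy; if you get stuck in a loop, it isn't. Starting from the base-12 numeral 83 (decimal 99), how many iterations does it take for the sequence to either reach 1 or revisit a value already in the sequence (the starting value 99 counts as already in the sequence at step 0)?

6

99 = (8,3)_12 → 73
73 = (6,1)_12 → 37
37 = (3,1)_12 → 10
10 = (10)_12 → 100
100 = (8,4)_12 → 80
80 = (6,8)_12 → 100  — 100 repeats.
That took 6 steps.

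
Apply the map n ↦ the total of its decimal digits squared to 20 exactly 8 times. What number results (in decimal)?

20

20 → 2² + 0² = 4 + 0 = 4
4 → 4² = 16
16 → 1² + 6² = 1 + 36 = 37
37 → 3² + 7² = 9 + 49 = 58
58 → 5² + 8² = 25 + 64 = 89
89 → 8² + 9² = 64 + 81 = 145
145 → 1² + 4² + 5² = 1 + 16 + 25 = 42
42 → 4² + 2² = 16 + 4 = 20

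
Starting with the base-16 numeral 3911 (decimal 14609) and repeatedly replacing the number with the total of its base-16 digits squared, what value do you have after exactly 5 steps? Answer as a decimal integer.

85

14609 = (3,9,1,1)_16 → 3² + 9² + 1² + 1² = 9 + 81 + 1 + 1 = 92
92 = (5,12)_16 → 5² + 12² = 25 + 144 = 169
169 = (10,9)_16 → 10² + 9² = 100 + 81 = 181
181 = (11,5)_16 → 11² + 5² = 121 + 25 = 146
146 = (9,2)_16 → 9² + 2² = 81 + 4 = 85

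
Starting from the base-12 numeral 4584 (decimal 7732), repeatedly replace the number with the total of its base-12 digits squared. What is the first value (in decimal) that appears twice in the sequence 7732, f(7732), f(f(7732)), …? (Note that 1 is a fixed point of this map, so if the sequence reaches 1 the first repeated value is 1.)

7732 = (4,5,8,4)_12 → 4² + 5² + 8² + 4² = 16 + 25 + 64 + 16 = 121
121 = (10,1)_12 → 10² + 1² = 100 + 1 = 101
101 = (8,5)_12 → 8² + 5² = 64 + 25 = 89
89 = (7,5)_12 → 7² + 5² = 49 + 25 = 74
74 = (6,2)_12 → 6² + 2² = 36 + 4 = 40
40 = (3,4)_12 → 3² + 4² = 9 + 16 = 25
25 = (2,1)_12 → 2² + 1² = 4 + 1 = 5
5 = (5)_12 → 5² = 25  — 25 already appeared earlier.

25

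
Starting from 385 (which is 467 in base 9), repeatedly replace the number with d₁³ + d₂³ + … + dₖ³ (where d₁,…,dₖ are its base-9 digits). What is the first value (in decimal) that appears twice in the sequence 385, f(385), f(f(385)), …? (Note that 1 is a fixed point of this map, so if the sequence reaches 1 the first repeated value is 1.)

385 = (4,6,7)_9 → 4³ + 6³ + 7³ = 623
623 = (7,6,2)_9 → 7³ + 6³ + 2³ = 567
567 = (7,0,0)_9 → 7³ + 0³ + 0³ = 343
343 = (4,2,1)_9 → 4³ + 2³ + 1³ = 73
73 = (8,1)_9 → 8³ + 1³ = 513
513 = (6,3,0)_9 → 6³ + 3³ + 0³ = 243
243 = (3,0,0)_9 → 3³ + 0³ + 0³ = 27
27 = (3,0)_9 → 3³ + 0³ = 27  — 27 already appeared earlier.

27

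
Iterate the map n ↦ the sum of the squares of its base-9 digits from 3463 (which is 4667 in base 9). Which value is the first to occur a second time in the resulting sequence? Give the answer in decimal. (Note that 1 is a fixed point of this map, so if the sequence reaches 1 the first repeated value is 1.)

41

3463 = (4,6,6,7)_9 → 4² + 6² + 6² + 7² = 137
137 = (1,6,2)_9 → 1² + 6² + 2² = 41
41 = (4,5)_9 → 4² + 5² = 41  — 41 already appeared earlier.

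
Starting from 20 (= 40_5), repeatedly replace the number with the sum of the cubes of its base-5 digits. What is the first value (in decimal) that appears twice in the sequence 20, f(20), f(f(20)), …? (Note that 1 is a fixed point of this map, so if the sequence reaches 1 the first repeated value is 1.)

28

20 = (4,0)_5 → 64
64 = (2,2,4)_5 → 80
80 = (3,1,0)_5 → 28
28 = (1,0,3)_5 → 28  — 28 already appeared earlier.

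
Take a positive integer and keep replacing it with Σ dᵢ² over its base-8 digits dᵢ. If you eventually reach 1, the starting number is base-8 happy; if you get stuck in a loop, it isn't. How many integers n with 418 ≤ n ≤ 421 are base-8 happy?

418: 418 → 56 → 49 → 37 → 41 → 26 → 13 → 26  (repeats 26)
419: 419 → 61 → 74 → 6 → 36 → 32 → 16 → 4 → 16  (repeats 16)
420: 420 → 68 → 17 → 5 → 25 → 10 → 5  (repeats 5)
421: 421 → 77 → 27 → 18 → 8 → 1  (reaches 1)
base-8 happy: 421

1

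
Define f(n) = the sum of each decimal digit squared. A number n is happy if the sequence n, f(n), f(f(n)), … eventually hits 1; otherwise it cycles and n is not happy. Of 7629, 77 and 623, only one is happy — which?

7629: 7629 → 170 → 50 → 25 → 29 → 85 → 89 → 145 → 42 → 20 → 4 → 16 → 37 → 58 → 89  — repeats 89 (not happy)
77: 77 → 98 → 145 → 42 → 20 → 4 → 16 → 37 → 58 → 89 → 145  — repeats 145 (not happy)
623: 623 → 49 → 97 → 130 → 10 → 1  — reaches 1 (happy)

623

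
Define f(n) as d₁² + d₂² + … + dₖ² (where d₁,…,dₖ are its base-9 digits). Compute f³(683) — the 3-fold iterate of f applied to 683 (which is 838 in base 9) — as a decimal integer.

41

683 = (8,3,8)_9 → 8² + 3² + 8² = 137
137 = (1,6,2)_9 → 1² + 6² + 2² = 41
41 = (4,5)_9 → 4² + 5² = 41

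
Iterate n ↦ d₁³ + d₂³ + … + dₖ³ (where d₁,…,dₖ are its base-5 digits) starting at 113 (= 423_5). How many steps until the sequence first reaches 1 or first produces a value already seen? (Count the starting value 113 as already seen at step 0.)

113 = (4,2,3)_5 → 4³ + 2³ + 3³ = 64 + 8 + 27 = 99
99 = (3,4,4)_5 → 3³ + 4³ + 4³ = 27 + 64 + 64 = 155
155 = (1,1,1,0)_5 → 1³ + 1³ + 1³ + 0³ = 1 + 1 + 1 + 0 = 3
3 = (3)_5 → 3³ = 27
27 = (1,0,2)_5 → 1³ + 0³ + 2³ = 1 + 0 + 8 = 9
9 = (1,4)_5 → 1³ + 4³ = 1 + 64 = 65
65 = (2,3,0)_5 → 2³ + 3³ + 0³ = 8 + 27 + 0 = 35
35 = (1,2,0)_5 → 1³ + 2³ + 0³ = 1 + 8 + 0 = 9  — 9 repeats.
That took 8 steps.

8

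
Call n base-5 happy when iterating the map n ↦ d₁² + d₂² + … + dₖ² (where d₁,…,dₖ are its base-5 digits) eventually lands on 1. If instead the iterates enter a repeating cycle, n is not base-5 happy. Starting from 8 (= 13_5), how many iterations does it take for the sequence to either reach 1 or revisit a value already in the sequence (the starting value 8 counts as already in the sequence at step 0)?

8 = (1,3)_5 → 1² + 3² = 1 + 9 = 10
10 = (2,0)_5 → 2² + 0² = 4 + 0 = 4
4 = (4)_5 → 4² = 16
16 = (3,1)_5 → 3² + 1² = 9 + 1 = 10  — 10 repeats.
That took 4 steps.

4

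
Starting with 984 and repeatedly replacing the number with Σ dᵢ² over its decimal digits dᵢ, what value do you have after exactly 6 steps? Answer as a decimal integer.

145

984 → 161
161 → 38
38 → 73
73 → 58
58 → 89
89 → 145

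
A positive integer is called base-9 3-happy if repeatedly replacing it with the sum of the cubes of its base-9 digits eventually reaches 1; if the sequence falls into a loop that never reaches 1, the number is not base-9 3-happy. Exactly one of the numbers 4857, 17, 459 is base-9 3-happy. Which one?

4857: 4857 → 1069 → 409 → 189 → 35 → 539 → 853 → 409  — repeats 409 (not base-9 3-happy)
17: 17 → 513 → 243 → 27 → 27  — repeats 27 (not base-9 3-happy)
459: 459 → 341 → 577 → 345 → 99 → 9 → 1  — reaches 1 (base-9 3-happy)

459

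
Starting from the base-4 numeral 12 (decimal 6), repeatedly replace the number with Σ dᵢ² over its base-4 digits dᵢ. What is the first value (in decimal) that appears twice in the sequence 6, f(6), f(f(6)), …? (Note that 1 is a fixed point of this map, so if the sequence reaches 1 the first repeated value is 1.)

6 = (1,2)_4 → 1² + 2² = 5
5 = (1,1)_4 → 1² + 1² = 2
2 = (2)_4 → 2² = 4
4 = (1,0)_4 → 1² + 0² = 1  — reached the fixed point 1.
1 → 1, so 1 is the first repeated value.

1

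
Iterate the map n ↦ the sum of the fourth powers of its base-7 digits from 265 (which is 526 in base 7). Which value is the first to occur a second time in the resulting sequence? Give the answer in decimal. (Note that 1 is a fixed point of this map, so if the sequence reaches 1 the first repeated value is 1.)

1153

265 = (5,2,6)_7 → 5⁴ + 2⁴ + 6⁴ = 1937
1937 = (5,4,3,5)_7 → 5⁴ + 4⁴ + 3⁴ + 5⁴ = 1587
1587 = (4,4,2,5)_7 → 4⁴ + 4⁴ + 2⁴ + 5⁴ = 1153
1153 = (3,2,3,5)_7 → 3⁴ + 2⁴ + 3⁴ + 5⁴ = 803
803 = (2,2,2,5)_7 → 2⁴ + 2⁴ + 2⁴ + 5⁴ = 673
673 = (1,6,5,1)_7 → 1⁴ + 6⁴ + 5⁴ + 1⁴ = 1923
1923 = (5,4,1,5)_7 → 5⁴ + 4⁴ + 1⁴ + 5⁴ = 1507
1507 = (4,2,5,2)_7 → 4⁴ + 2⁴ + 5⁴ + 2⁴ = 913
913 = (2,4,4,3)_7 → 2⁴ + 4⁴ + 4⁴ + 3⁴ = 609
609 = (1,5,3,0)_7 → 1⁴ + 5⁴ + 3⁴ + 0⁴ = 707
707 = (2,0,3,0)_7 → 2⁴ + 0⁴ + 3⁴ + 0⁴ = 97
97 = (1,6,6)_7 → 1⁴ + 6⁴ + 6⁴ = 2593
2593 = (1,0,3,6,3)_7 → 1⁴ + 0⁴ + 3⁴ + 6⁴ + 3⁴ = 1459
1459 = (4,1,5,3)_7 → 4⁴ + 1⁴ + 5⁴ + 3⁴ = 963
963 = (2,5,4,4)_7 → 2⁴ + 5⁴ + 4⁴ + 4⁴ = 1153  — 1153 already appeared earlier.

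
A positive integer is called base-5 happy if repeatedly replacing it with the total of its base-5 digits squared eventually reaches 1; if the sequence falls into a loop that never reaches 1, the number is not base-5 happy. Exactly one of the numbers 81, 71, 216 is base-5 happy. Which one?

81

81: 81 → 11 → 5 → 1  — reaches 1 (base-5 happy)
71: 71 → 21 → 17 → 13 → 13  — repeats 13 (not base-5 happy)
216: 216 → 20 → 16 → 10 → 4 → 16  — repeats 16 (not base-5 happy)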